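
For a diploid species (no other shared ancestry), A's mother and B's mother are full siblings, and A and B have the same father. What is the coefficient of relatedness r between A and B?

Wright's path rule: contributions from independent ancestry routes add.
A and B are related in two ways: first cousins through their mothers (r = 1/8) and half-sibs through their shared father (r = 1/4).
r = 1/8 + 1/4 = 3/8 = 0.375.

0.375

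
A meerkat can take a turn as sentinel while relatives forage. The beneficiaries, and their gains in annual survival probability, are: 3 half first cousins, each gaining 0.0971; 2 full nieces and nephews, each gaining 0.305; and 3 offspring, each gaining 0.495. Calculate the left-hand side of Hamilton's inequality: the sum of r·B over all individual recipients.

0.91320625

r to a half first cousin = 0.0625 (half first cousins share one grandparent — one path of length 4: r = (1/2)^4 = 1/16).
r to a full niece or nephew = 0.25 (full aunt/uncle↔niece/nephew: two paths of length 3 through the shared grandparent pair: r = 2·(1/2)^3 = 1/4).
r to an offspring = 0.5 (one parent–offspring link: r = (1/2)^1 = 1/2).
Summing one r·B term per recipient: 3·0.0625·0.0971 + 2·0.25·0.305 + 3·0.5·0.495 = 0.91320625.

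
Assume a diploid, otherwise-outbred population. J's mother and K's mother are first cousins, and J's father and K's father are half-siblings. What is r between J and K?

0.09375

Independent pedigree routes through distinct common ancestors add.
J and K are related in two ways: second cousins through their mothers (r = 1/32) and half first cousins through their fathers (r = 1/16).
r = 1/32 + 1/16 = 0.09375.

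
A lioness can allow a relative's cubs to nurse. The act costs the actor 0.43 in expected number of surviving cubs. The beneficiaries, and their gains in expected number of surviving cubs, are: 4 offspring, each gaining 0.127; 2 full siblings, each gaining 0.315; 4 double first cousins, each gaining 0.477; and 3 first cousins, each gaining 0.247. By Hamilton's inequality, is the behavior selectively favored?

Hamilton's rule: the trait is favored when the sum of r·B over every recipient exceeds the actor's cost C.
r to an offspring = 0.5 (one parent–offspring link: r = (1/2)^1 = 1/2).
r to a full sibling = 0.5 (full sibs share both parents — two paths of length 2: r = 2·(1/2)^2 = 1/2).
r to a double first cousin = 1/4 (double first cousins share both grandparent pairs — four paths of length 4: r = 4·(1/2)^4 = 1/4).
r to a first cousin = 0.125 (first cousins share one grandparent pair — two paths of length 4: r = 2·(1/2)^4 = 1/8).
Summing one r·B term per recipient: 4·0.5·0.127 + 2·0.5·0.315 + 4·0.25·0.477 + 3·0.125·0.247 = 1.138625.
1.138625 > 0.43: the indirect benefit exceeds the cost.

Yes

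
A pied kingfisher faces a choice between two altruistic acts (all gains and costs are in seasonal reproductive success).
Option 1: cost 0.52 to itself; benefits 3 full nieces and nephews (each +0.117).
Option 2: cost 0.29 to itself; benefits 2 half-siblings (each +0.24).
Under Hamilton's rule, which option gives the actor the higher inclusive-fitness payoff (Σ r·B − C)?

Option 2

Option 1: r to a full niece or nephew = 0.25.
Option 1: Σ r·B − C = (3·0.25·0.117) − 0.52 = -0.43225.
Option 2: r to a half-sibling = 0.25.
Option 2: Σ r·B − C = (2·0.25·0.24) − 0.29 = -0.17.
Option 2 has the higher net inclusive-fitness payoff.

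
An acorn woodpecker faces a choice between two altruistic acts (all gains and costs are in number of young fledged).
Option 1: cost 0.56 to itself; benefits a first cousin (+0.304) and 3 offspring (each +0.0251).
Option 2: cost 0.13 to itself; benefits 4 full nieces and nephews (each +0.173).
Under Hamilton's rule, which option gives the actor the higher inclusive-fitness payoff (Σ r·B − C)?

Option 2

Option 1: r to a first cousin = 0.125.
Option 1: r to an offspring = 0.5.
Option 1: Σ r·B − C = (1·0.125·0.304 + 3·0.5·0.0251) − 0.56 = -0.48435.
Option 2: r to a full niece or nephew = 0.25.
Option 2: Σ r·B − C = (4·0.25·0.173) − 0.13 = 0.043.
Option 2 has the higher net inclusive-fitness payoff.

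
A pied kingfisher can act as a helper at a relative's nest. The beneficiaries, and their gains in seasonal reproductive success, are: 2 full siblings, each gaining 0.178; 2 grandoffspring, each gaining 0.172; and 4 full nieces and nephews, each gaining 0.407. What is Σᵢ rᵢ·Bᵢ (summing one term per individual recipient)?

0.671

r to a full sibling = 0.5 (full sibs share both parents — two paths of length 2: r = 2·(1/2)^2 = 1/2).
r to a grandoffspring = 0.25 (two parent–offspring links: r = (1/2)^2 = 1/4).
r to a full niece or nephew = 1/4 (full aunt/uncle↔niece/nephew: two paths of length 3 through the shared grandparent pair: r = 2·(1/2)^3 = 1/4).
Summing one r·B term per recipient: 2·0.5·0.178 + 2·0.25·0.172 + 4·0.25·0.407 = 0.671.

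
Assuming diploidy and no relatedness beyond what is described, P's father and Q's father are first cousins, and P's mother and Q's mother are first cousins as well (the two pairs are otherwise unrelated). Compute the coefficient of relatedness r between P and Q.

0.0625

With two independent routes of shared ancestry, r is the sum of the two contributions.
P and Q are related in two ways: second cousins through their fathers (r = 1/32) and second cousins through their mothers (r = 1/32).
r = 1/32 + 1/32 = 0.0625.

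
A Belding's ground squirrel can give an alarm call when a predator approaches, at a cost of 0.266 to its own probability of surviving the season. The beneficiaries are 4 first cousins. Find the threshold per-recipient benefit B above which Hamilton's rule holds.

0.532

r to a first cousin = 0.125 (first cousins share one grandparent pair — two paths of length 4: r = 2·(1/2)^4 = 1/8).
Hamilton's rule with n recipients of equal r: n·r·B > C, so B > C/(n·r) = 0.266/(4·0.125) = 0.532.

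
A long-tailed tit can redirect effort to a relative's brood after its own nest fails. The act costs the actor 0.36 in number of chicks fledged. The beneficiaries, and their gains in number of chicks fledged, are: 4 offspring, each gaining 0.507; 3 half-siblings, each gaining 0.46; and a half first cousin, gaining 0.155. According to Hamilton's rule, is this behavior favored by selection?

Hamilton's rule: the trait is favored when the sum of r·B over every recipient exceeds the actor's cost C.
r to an offspring = 0.5 (one parent–offspring link: r = (1/2)^1 = 1/2).
r to a half-sibling = 1/4 (half-sibs share one parent — one path of length 2: r = (1/2)^2 = 1/4).
r to a half first cousin = 0.0625 (half first cousins share one grandparent — one path of length 4: r = (1/2)^4 = 1/16).
Summing one r·B term per recipient: 4·0.5·0.507 + 3·0.25·0.46 + 1·0.0625·0.155 = 1.3686875.
1.3686875 > 0.36: the indirect benefit exceeds the cost.

Yes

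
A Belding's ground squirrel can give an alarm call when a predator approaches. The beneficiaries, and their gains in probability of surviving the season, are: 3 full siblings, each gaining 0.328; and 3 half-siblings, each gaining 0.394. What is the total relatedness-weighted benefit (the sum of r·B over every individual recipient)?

0.7875

r to a full sibling = 0.5 (full sibs share both parents — two paths of length 2: r = 2·(1/2)^2 = 1/2).
r to a half-sibling = 0.25 (half-sibs share one parent — one path of length 2: r = (1/2)^2 = 1/4).
Summing one r·B term per recipient: 3·0.5·0.328 + 3·0.25·0.394 = 0.7875.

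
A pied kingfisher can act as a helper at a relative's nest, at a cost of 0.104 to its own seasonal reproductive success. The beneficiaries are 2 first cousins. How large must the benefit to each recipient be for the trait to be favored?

0.416

r to a first cousin = 1/8 (first cousins share one grandparent pair — two paths of length 4: r = 2·(1/2)^4 = 1/8).
Hamilton's rule with n recipients of equal r: n·r·B > C, so B > C/(n·r) = 0.104/(2·0.125) = 0.416.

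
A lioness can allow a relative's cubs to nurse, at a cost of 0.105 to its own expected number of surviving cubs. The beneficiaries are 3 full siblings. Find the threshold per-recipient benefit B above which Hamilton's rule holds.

r to a full sibling = 0.5 (full sibs share both parents — two paths of length 2: r = 2·(1/2)^2 = 1/2).
Hamilton's rule with n recipients of equal r: n·r·B > C, so B > C/(n·r) = 0.105/(3·0.5) = 0.07.

0.07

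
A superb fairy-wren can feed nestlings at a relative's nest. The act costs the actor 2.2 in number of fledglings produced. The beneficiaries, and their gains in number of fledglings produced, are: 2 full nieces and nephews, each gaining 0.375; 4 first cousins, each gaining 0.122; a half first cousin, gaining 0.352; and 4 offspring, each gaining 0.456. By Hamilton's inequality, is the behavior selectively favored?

Hamilton's rule: the trait is favored when the sum of r·B over every recipient exceeds the actor's cost C.
r to a full niece or nephew = 1/4 (full aunt/uncle↔niece/nephew: two paths of length 3 through the shared grandparent pair: r = 2·(1/2)^3 = 1/4).
r to a first cousin = 1/8 (first cousins share one grandparent pair — two paths of length 4: r = 2·(1/2)^4 = 1/8).
r to a half first cousin = 0.0625 (half first cousins share one grandparent — one path of length 4: r = (1/2)^4 = 1/16).
r to an offspring = 1/2 (one parent–offspring link: r = (1/2)^1 = 1/2).
Summing one r·B term per recipient: 2·0.25·0.375 + 4·0.125·0.122 + 1·0.0625·0.352 + 4·0.5·0.456 = 1.1825.
1.1825 < 2.2: the indirect benefit is less than the cost.

No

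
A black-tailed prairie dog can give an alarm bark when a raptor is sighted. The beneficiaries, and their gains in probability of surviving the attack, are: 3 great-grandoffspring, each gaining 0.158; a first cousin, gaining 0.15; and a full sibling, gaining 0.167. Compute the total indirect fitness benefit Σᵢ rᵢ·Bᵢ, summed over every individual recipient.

r to a great-grandoffspring = 1/8 (three parent–offspring links: r = (1/2)^3 = 1/8).
r to a first cousin = 0.125 (first cousins share one grandparent pair — two paths of length 4: r = 2·(1/2)^4 = 1/8).
r to a full sibling = 0.5 (full sibs share both parents — two paths of length 2: r = 2·(1/2)^2 = 1/2).
Summing one r·B term per recipient: 3·0.125·0.158 + 1·0.125·0.15 + 1·0.5·0.167 = 0.1615.

0.1615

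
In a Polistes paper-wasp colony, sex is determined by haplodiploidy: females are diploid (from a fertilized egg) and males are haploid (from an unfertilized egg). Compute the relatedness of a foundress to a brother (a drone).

0.25

Her haploid brother carries none of their father's genes and a random half of their mother's genome; that half matches the maternal half of her own genome with probability 1/2: r = 1/2 · 1/2 = 1/4.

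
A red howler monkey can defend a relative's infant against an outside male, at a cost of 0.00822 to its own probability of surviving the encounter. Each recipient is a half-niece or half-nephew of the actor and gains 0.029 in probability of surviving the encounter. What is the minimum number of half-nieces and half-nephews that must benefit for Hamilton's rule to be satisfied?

3

r to a half-niece or half-nephew = 0.125 (half-aunt/uncle↔niece/nephew: one path of length 3: r = (1/2)^3 = 1/8).
Hamilton's rule: n·r·B > C  ⇒  n > C/(r·B) = 0.00822/(0.125·0.029) = 2.268.
The smallest integer exceeding 2.268 is 3.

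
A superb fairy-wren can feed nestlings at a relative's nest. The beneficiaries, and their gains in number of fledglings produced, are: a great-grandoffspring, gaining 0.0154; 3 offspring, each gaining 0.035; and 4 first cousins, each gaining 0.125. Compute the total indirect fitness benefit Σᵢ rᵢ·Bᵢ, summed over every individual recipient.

r to a great-grandoffspring = 0.125 (three parent–offspring links: r = (1/2)^3 = 1/8).
r to an offspring = 1/2 (one parent–offspring link: r = (1/2)^1 = 1/2).
r to a first cousin = 1/8 (first cousins share one grandparent pair — two paths of length 4: r = 2·(1/2)^4 = 1/8).
Summing one r·B term per recipient: 1·0.125·0.0154 + 3·0.5·0.035 + 4·0.125·0.125 = 0.116925.

0.116925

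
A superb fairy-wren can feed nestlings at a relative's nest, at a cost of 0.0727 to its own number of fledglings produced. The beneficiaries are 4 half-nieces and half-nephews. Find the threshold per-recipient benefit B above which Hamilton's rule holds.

r to a half-niece or half-nephew = 0.125 (half-aunt/uncle↔niece/nephew: one path of length 3: r = (1/2)^3 = 1/8).
Hamilton's rule with n recipients of equal r: n·r·B > C, so B > C/(n·r) = 0.0727/(4·0.125) = 0.1454.

0.1454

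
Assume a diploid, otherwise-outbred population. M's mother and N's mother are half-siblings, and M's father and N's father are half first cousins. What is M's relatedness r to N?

Wright's path rule: contributions from independent ancestry routes add.
M and N are related in two ways: half first cousins through their mothers (r = 1/16) and half second cousins through their fathers (r = 1/64).
r = 1/16 + 1/64 = 0.078125.

0.078125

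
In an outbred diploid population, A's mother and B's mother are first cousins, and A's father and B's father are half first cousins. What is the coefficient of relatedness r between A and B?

With two independent routes of shared ancestry, r is the sum of the two contributions.
A and B are related in two ways: second cousins through their mothers (r = 1/32) and half second cousins through their fathers (r = 1/64).
r = 1/32 + 1/64 = 3/64 = 0.046875.

0.046875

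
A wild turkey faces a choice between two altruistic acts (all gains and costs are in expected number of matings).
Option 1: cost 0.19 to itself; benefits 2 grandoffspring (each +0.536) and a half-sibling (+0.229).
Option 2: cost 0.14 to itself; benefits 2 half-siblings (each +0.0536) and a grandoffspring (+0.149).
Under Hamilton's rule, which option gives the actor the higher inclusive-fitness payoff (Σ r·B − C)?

Option 1: r to a grandoffspring = 0.25.
Option 1: r to a half-sibling = 0.25.
Option 1: Σ r·B − C = (2·0.25·0.536 + 1·0.25·0.229) − 0.19 = 0.13525.
Option 2: r to a half-sibling = 0.25.
Option 2: r to a grandoffspring = 0.25.
Option 2: Σ r·B − C = (2·0.25·0.0536 + 1·0.25·0.149) − 0.14 = -0.07595.
Option 1 has the higher net inclusive-fitness payoff.

Option 1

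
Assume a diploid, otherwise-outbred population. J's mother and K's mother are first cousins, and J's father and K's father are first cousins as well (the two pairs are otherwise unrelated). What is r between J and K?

0.0625

Wright's path rule: contributions from independent ancestry routes add.
J and K are related in two ways: second cousins through their mothers (r = 1/32) and second cousins through their fathers (r = 1/32).
r = 1/32 + 1/32 = 1/16 = 0.0625.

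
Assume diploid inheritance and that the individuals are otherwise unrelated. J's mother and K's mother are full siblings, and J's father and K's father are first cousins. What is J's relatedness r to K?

0.15625

Independent pedigree routes through distinct common ancestors add.
J and K are related in two ways: first cousins through their mothers (r = 1/8) and second cousins through their fathers (r = 1/32).
r = 1/8 + 1/32 = 5/32 = 0.15625.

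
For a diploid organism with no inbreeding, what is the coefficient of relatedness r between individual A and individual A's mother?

0.5

Each parent–offspring link contributes a factor of 1/2, and independent paths through distinct common ancestors add.
One parent–offspring link: r = (1/2)^1 = 1/2.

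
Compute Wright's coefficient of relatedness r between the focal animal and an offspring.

0.5

Each parent–offspring link contributes a factor of 1/2, and independent paths through distinct common ancestors add.
One parent–offspring link: r = (1/2)^1 = 1/2.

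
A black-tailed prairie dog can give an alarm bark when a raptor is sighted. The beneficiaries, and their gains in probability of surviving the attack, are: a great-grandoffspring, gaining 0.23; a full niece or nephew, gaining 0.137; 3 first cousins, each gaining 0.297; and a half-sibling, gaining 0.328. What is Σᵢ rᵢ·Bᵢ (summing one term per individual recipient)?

0.256375

r to a great-grandoffspring = 0.125 (three parent–offspring links: r = (1/2)^3 = 1/8).
r to a full niece or nephew = 0.25 (full aunt/uncle↔niece/nephew: two paths of length 3 through the shared grandparent pair: r = 2·(1/2)^3 = 1/4).
r to a first cousin = 1/8 (first cousins share one grandparent pair — two paths of length 4: r = 2·(1/2)^4 = 1/8).
r to a half-sibling = 0.25 (half-sibs share one parent — one path of length 2: r = (1/2)^2 = 1/4).
Summing one r·B term per recipient: 1·0.125·0.23 + 1·0.25·0.137 + 3·0.125·0.297 + 1·0.25·0.328 = 0.256375.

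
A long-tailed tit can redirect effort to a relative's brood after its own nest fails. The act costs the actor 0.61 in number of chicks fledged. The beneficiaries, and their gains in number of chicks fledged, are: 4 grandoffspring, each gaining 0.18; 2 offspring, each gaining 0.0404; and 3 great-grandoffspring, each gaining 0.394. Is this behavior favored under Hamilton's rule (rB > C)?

Hamilton's rule: the trait is favored when the sum of r·B over every recipient exceeds the actor's cost C.
r to a grandoffspring = 0.25 (two parent–offspring links: r = (1/2)^2 = 1/4).
r to an offspring = 1/2 (one parent–offspring link: r = (1/2)^1 = 1/2).
r to a great-grandoffspring = 0.125 (three parent–offspring links: r = (1/2)^3 = 1/8).
Summing one r·B term per recipient: 4·0.25·0.18 + 2·0.5·0.0404 + 3·0.125·0.394 = 0.36815.
0.36815 < 0.61: the indirect benefit is less than the cost.

No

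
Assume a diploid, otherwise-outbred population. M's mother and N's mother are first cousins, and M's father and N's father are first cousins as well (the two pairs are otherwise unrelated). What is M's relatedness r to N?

With two independent routes of shared ancestry, r is the sum of the two contributions.
M and N are related in two ways: second cousins through their mothers (r = 1/32) and second cousins through their fathers (r = 1/32).
r = 1/32 + 1/32 = 0.0625.

0.0625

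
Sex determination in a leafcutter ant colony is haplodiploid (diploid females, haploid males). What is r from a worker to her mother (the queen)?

0.5

One meiotic link between diploid queen and diploid daughter: r = 1/2.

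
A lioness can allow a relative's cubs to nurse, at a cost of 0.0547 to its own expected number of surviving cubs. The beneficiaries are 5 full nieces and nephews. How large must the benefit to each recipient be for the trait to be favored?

r to a full niece or nephew = 0.25 (full aunt/uncle↔niece/nephew: two paths of length 3 through the shared grandparent pair: r = 2·(1/2)^3 = 1/4).
Hamilton's rule with n recipients of equal r: n·r·B > C, so B > C/(n·r) = 0.0547/(5·0.25) = 0.0438.

0.0438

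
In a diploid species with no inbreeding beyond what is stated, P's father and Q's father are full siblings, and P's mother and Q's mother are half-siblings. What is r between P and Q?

0.1875

Wright's path rule: contributions from independent ancestry routes add.
P and Q are related in two ways: first cousins through their fathers (r = 1/8) and half first cousins through their mothers (r = 1/16).
r = 1/8 + 1/16 = 0.1875.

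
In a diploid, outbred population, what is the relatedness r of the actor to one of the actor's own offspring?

Each parent–offspring link contributes a factor of 1/2, and independent paths through distinct common ancestors add.
One parent–offspring link: r = (1/2)^1 = 1/2.

0.5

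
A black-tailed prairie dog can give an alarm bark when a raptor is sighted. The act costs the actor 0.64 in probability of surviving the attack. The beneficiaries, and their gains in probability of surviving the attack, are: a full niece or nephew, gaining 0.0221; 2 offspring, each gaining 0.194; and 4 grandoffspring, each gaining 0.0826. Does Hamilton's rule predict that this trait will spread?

No

Hamilton's rule: the trait is favored when the sum of r·B over every recipient exceeds the actor's cost C.
r to a full niece or nephew = 1/4 (full aunt/uncle↔niece/nephew: two paths of length 3 through the shared grandparent pair: r = 2·(1/2)^3 = 1/4).
r to an offspring = 1/2 (one parent–offspring link: r = (1/2)^1 = 1/2).
r to a grandoffspring = 1/4 (two parent–offspring links: r = (1/2)^2 = 1/4).
Summing one r·B term per recipient: 1·0.25·0.0221 + 2·0.5·0.194 + 4·0.25·0.0826 = 0.282125.
0.282125 < 0.64: the indirect benefit is less than the cost.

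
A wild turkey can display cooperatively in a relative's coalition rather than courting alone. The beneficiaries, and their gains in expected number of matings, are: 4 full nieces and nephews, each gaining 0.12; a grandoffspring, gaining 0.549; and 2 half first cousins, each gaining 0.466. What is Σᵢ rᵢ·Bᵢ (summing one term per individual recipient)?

r to a full niece or nephew = 0.25 (full aunt/uncle↔niece/nephew: two paths of length 3 through the shared grandparent pair: r = 2·(1/2)^3 = 1/4).
r to a grandoffspring = 0.25 (two parent–offspring links: r = (1/2)^2 = 1/4).
r to a half first cousin = 1/16 (half first cousins share one grandparent — one path of length 4: r = (1/2)^4 = 1/16).
Summing one r·B term per recipient: 4·0.25·0.12 + 1·0.25·0.549 + 2·0.0625·0.466 = 0.3155.

0.3155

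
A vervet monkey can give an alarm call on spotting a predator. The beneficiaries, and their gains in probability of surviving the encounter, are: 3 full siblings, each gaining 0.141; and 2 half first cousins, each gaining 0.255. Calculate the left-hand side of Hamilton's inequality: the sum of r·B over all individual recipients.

0.243375

r to a full sibling = 1/2 (full sibs share both parents — two paths of length 2: r = 2·(1/2)^2 = 1/2).
r to a half first cousin = 1/16 (half first cousins share one grandparent — one path of length 4: r = (1/2)^4 = 1/16).
Summing one r·B term per recipient: 3·0.5·0.141 + 2·0.0625·0.255 = 0.243375.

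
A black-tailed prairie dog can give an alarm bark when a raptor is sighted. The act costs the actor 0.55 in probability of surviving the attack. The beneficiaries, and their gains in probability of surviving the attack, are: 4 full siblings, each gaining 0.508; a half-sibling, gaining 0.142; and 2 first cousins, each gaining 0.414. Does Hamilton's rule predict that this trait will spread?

Yes

Hamilton's rule: the trait is favored when the sum of r·B over every recipient exceeds the actor's cost C.
r to a full sibling = 1/2 (full sibs share both parents — two paths of length 2: r = 2·(1/2)^2 = 1/2).
r to a half-sibling = 1/4 (half-sibs share one parent — one path of length 2: r = (1/2)^2 = 1/4).
r to a first cousin = 0.125 (first cousins share one grandparent pair — two paths of length 4: r = 2·(1/2)^4 = 1/8).
Summing one r·B term per recipient: 4·0.5·0.508 + 1·0.25·0.142 + 2·0.125·0.414 = 1.155.
1.155 > 0.55: the indirect benefit exceeds the cost.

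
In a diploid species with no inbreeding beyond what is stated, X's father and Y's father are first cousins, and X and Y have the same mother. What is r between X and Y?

0.28125

With two independent routes of shared ancestry, r is the sum of the two contributions.
X and Y are related in two ways: second cousins through their fathers (r = 1/32) and half-sibs through their shared mother (r = 1/4).
r = 1/32 + 1/4 = 9/32 = 0.28125.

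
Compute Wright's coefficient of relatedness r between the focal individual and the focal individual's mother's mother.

Each parent–offspring link contributes a factor of 1/2, and independent paths through distinct common ancestors add.
Two parent–offspring links: r = (1/2)^2 = 1/4.

0.25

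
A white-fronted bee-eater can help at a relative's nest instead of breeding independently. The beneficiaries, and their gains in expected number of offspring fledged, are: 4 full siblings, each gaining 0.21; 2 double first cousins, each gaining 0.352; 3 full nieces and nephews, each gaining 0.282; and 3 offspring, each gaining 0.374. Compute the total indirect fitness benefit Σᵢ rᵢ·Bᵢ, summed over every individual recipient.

r to a full sibling = 0.5 (full sibs share both parents — two paths of length 2: r = 2·(1/2)^2 = 1/2).
r to a double first cousin = 1/4 (double first cousins share both grandparent pairs — four paths of length 4: r = 4·(1/2)^4 = 1/4).
r to a full niece or nephew = 1/4 (full aunt/uncle↔niece/nephew: two paths of length 3 through the shared grandparent pair: r = 2·(1/2)^3 = 1/4).
r to an offspring = 1/2 (one parent–offspring link: r = (1/2)^1 = 1/2).
Summing one r·B term per recipient: 4·0.5·0.21 + 2·0.25·0.352 + 3·0.25·0.282 + 3·0.5·0.374 = 1.3685.

1.3685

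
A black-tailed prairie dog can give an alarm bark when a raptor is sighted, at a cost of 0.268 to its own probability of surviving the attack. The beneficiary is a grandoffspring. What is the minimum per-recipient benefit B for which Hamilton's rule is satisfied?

1.072

r to a grandoffspring = 1/4 (two parent–offspring links: r = (1/2)^2 = 1/4).
Hamilton's rule with n recipients of equal r: n·r·B > C, so B > C/(n·r) = 0.268/(1·0.25) = 1.072.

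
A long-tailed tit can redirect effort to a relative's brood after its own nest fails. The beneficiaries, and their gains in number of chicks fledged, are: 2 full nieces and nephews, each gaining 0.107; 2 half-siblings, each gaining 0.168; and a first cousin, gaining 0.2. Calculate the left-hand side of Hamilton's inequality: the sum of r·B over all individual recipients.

r to a full niece or nephew = 0.25 (full aunt/uncle↔niece/nephew: two paths of length 3 through the shared grandparent pair: r = 2·(1/2)^3 = 1/4).
r to a half-sibling = 0.25 (half-sibs share one parent — one path of length 2: r = (1/2)^2 = 1/4).
r to a first cousin = 1/8 (first cousins share one grandparent pair — two paths of length 4: r = 2·(1/2)^4 = 1/8).
Summing one r·B term per recipient: 2·0.25·0.107 + 2·0.25·0.168 + 1·0.125·0.2 = 0.1625.

0.1625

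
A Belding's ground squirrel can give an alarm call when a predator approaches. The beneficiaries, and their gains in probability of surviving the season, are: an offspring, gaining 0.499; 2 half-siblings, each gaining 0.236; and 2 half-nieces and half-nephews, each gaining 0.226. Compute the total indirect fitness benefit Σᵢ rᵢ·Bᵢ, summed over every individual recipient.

0.424

r to an offspring = 0.5 (one parent–offspring link: r = (1/2)^1 = 1/2).
r to a half-sibling = 0.25 (half-sibs share one parent — one path of length 2: r = (1/2)^2 = 1/4).
r to a half-niece or half-nephew = 0.125 (half-aunt/uncle↔niece/nephew: one path of length 3: r = (1/2)^3 = 1/8).
Summing one r·B term per recipient: 1·0.5·0.499 + 2·0.25·0.236 + 2·0.125·0.226 = 0.424.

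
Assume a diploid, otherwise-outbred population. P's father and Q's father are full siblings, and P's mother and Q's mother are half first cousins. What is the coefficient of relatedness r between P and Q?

0.140625

With two independent routes of shared ancestry, r is the sum of the two contributions.
P and Q are related in two ways: first cousins through their fathers (r = 1/8) and half second cousins through their mothers (r = 1/64).
r = 1/8 + 1/64 = 0.140625.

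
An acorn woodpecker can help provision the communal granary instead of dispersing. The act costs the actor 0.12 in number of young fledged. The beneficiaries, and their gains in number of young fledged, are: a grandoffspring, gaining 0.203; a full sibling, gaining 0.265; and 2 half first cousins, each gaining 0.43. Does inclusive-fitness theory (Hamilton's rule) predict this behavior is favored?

Hamilton's rule: the trait is favored when the sum of r·B over every recipient exceeds the actor's cost C.
r to a grandoffspring = 0.25 (two parent–offspring links: r = (1/2)^2 = 1/4).
r to a full sibling = 1/2 (full sibs share both parents — two paths of length 2: r = 2·(1/2)^2 = 1/2).
r to a half first cousin = 1/16 (half first cousins share one grandparent — one path of length 4: r = (1/2)^4 = 1/16).
Summing one r·B term per recipient: 1·0.25·0.203 + 1·0.5·0.265 + 2·0.0625·0.43 = 0.237.
0.237 > 0.12: the indirect benefit exceeds the cost.

Yes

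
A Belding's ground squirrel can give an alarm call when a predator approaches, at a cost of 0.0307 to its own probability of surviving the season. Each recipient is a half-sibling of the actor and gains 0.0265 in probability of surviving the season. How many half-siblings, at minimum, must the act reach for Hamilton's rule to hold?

r to a half-sibling = 0.25 (half-sibs share one parent — one path of length 2: r = (1/2)^2 = 1/4).
Hamilton's rule: n·r·B > C  ⇒  n > C/(r·B) = 0.0307/(0.25·0.0265) = 4.634.
The smallest integer exceeding 4.634 is 5.

5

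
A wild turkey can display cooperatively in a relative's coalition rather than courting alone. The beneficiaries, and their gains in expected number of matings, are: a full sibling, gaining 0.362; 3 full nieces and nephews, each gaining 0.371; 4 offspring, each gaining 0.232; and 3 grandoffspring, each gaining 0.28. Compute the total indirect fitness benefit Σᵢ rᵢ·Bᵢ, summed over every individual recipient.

r to a full sibling = 1/2 (full sibs share both parents — two paths of length 2: r = 2·(1/2)^2 = 1/2).
r to a full niece or nephew = 0.25 (full aunt/uncle↔niece/nephew: two paths of length 3 through the shared grandparent pair: r = 2·(1/2)^3 = 1/4).
r to an offspring = 0.5 (one parent–offspring link: r = (1/2)^1 = 1/2).
r to a grandoffspring = 0.25 (two parent–offspring links: r = (1/2)^2 = 1/4).
Summing one r·B term per recipient: 1·0.5·0.362 + 3·0.25·0.371 + 4·0.5·0.232 + 3·0.25·0.28 = 1.13325.

1.13325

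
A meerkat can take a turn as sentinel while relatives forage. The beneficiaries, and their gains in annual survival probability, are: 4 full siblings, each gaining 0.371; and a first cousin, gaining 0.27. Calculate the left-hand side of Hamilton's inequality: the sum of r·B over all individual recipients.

r to a full sibling = 0.5 (full sibs share both parents — two paths of length 2: r = 2·(1/2)^2 = 1/2).
r to a first cousin = 0.125 (first cousins share one grandparent pair — two paths of length 4: r = 2·(1/2)^4 = 1/8).
Summing one r·B term per recipient: 4·0.5·0.371 + 1·0.125·0.27 = 0.77575.

0.77575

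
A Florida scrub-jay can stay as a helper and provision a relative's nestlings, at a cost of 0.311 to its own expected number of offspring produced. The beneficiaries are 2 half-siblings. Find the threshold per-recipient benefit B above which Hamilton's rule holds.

r to a half-sibling = 1/4 (half-sibs share one parent — one path of length 2: r = (1/2)^2 = 1/4).
Hamilton's rule with n recipients of equal r: n·r·B > C, so B > C/(n·r) = 0.311/(2·0.25) = 0.622.

0.622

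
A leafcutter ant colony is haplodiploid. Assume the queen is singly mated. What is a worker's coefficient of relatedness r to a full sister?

0.75

Haplodiploid full sisters inherit their father's entire haploid genome identically (contributing 1/2) and on average half of their mother's contribution (1/2 · 1/2 = 1/4); r = 1/2 + 1/4 = 3/4.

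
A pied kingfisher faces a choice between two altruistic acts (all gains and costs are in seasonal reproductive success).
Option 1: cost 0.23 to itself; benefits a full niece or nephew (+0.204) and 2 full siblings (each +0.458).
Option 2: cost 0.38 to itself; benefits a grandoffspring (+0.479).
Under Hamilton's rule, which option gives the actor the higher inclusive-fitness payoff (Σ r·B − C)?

Option 1

Option 1: r to a full niece or nephew = 0.25.
Option 1: r to a full sibling = 0.5.
Option 1: Σ r·B − C = (1·0.25·0.204 + 2·0.5·0.458) − 0.23 = 0.279.
Option 2: r to a grandoffspring = 0.25.
Option 2: Σ r·B − C = (1·0.25·0.479) − 0.38 = -0.26025.
Option 1 has the higher net inclusive-fitness payoff.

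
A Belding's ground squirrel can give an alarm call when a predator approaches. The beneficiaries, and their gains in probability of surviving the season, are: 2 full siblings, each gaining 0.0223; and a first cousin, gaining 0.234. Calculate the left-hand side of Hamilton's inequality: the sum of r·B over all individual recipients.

0.05155

r to a full sibling = 1/2 (full sibs share both parents — two paths of length 2: r = 2·(1/2)^2 = 1/2).
r to a first cousin = 0.125 (first cousins share one grandparent pair — two paths of length 4: r = 2·(1/2)^4 = 1/8).
Summing one r·B term per recipient: 2·0.5·0.0223 + 1·0.125·0.234 = 0.05155.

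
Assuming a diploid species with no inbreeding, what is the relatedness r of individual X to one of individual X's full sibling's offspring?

Each parent–offspring link contributes a factor of 1/2, and independent paths through distinct common ancestors add.
Full aunt/uncle↔niece/nephew: two paths of length 3 through the shared grandparent pair: r = 2·(1/2)^3 = 1/4.

0.25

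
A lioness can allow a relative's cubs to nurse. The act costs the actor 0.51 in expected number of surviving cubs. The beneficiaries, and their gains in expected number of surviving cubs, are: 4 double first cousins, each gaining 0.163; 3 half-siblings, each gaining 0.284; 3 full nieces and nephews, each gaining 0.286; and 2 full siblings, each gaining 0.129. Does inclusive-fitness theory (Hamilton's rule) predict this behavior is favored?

Hamilton's rule: the trait is favored when the sum of r·B over every recipient exceeds the actor's cost C.
r to a double first cousin = 1/4 (double first cousins share both grandparent pairs — four paths of length 4: r = 4·(1/2)^4 = 1/4).
r to a half-sibling = 1/4 (half-sibs share one parent — one path of length 2: r = (1/2)^2 = 1/4).
r to a full niece or nephew = 0.25 (full aunt/uncle↔niece/nephew: two paths of length 3 through the shared grandparent pair: r = 2·(1/2)^3 = 1/4).
r to a full sibling = 1/2 (full sibs share both parents — two paths of length 2: r = 2·(1/2)^2 = 1/2).
Summing one r·B term per recipient: 4·0.25·0.163 + 3·0.25·0.284 + 3·0.25·0.286 + 2·0.5·0.129 = 0.7195.
0.7195 > 0.51: the indirect benefit exceeds the cost.

Yes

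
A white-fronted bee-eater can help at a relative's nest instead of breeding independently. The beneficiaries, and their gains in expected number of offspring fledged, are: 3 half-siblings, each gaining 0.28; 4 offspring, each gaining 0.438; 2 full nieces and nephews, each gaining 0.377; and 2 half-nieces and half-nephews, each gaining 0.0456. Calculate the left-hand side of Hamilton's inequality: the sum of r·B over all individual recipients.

1.2859

r to a half-sibling = 0.25 (half-sibs share one parent — one path of length 2: r = (1/2)^2 = 1/4).
r to an offspring = 0.5 (one parent–offspring link: r = (1/2)^1 = 1/2).
r to a full niece or nephew = 1/4 (full aunt/uncle↔niece/nephew: two paths of length 3 through the shared grandparent pair: r = 2·(1/2)^3 = 1/4).
r to a half-niece or half-nephew = 0.125 (half-aunt/uncle↔niece/nephew: one path of length 3: r = (1/2)^3 = 1/8).
Summing one r·B term per recipient: 3·0.25·0.28 + 4·0.5·0.438 + 2·0.25·0.377 + 2·0.125·0.0456 = 1.2859.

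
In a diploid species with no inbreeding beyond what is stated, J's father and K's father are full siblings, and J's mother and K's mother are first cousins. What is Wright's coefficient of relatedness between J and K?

Relatedness sums over independent paths through distinct common ancestors.
J and K are related in two ways: first cousins through their fathers (r = 1/8) and second cousins through their mothers (r = 1/32).
r = 1/8 + 1/32 = 0.15625.

0.15625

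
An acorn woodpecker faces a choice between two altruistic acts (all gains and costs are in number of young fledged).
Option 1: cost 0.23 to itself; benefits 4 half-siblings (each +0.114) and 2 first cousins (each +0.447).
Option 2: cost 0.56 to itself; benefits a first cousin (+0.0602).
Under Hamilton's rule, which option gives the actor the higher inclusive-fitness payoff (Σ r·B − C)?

Option 1

Option 1: r to a half-sibling = 0.25.
Option 1: r to a first cousin = 0.125.
Option 1: Σ r·B − C = (4·0.25·0.114 + 2·0.125·0.447) − 0.23 = -0.00425.
Option 2: r to a first cousin = 0.125.
Option 2: Σ r·B − C = (1·0.125·0.0602) − 0.56 = -0.552475.
Option 1 has the higher net inclusive-fitness payoff.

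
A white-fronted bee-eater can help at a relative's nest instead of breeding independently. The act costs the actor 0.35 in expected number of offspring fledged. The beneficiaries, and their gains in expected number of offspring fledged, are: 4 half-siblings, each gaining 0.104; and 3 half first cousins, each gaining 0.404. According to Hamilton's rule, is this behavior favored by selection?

No

Hamilton's rule: the trait is favored when the sum of r·B over every recipient exceeds the actor's cost C.
r to a half-sibling = 1/4 (half-sibs share one parent — one path of length 2: r = (1/2)^2 = 1/4).
r to a half first cousin = 1/16 (half first cousins share one grandparent — one path of length 4: r = (1/2)^4 = 1/16).
Summing one r·B term per recipient: 4·0.25·0.104 + 3·0.0625·0.404 = 0.17975.
0.17975 < 0.35: the indirect benefit is less than the cost.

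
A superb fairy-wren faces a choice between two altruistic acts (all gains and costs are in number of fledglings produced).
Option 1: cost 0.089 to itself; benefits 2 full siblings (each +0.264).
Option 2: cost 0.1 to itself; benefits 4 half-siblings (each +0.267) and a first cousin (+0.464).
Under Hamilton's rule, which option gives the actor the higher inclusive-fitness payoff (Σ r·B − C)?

Option 1: r to a full sibling = 0.5.
Option 1: Σ r·B − C = (2·0.5·0.264) − 0.089 = 0.175.
Option 2: r to a half-sibling = 0.25.
Option 2: r to a first cousin = 0.125.
Option 2: Σ r·B − C = (4·0.25·0.267 + 1·0.125·0.464) − 0.1 = 0.225.
Option 2 has the higher net inclusive-fitness payoff.

Option 2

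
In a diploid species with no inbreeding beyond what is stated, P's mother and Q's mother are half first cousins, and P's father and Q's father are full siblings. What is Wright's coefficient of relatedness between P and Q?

Independent pedigree routes through distinct common ancestors add.
P and Q are related in two ways: half second cousins through their mothers (r = 1/64) and first cousins through their fathers (r = 1/8).
r = 1/64 + 1/8 = 0.140625.

0.140625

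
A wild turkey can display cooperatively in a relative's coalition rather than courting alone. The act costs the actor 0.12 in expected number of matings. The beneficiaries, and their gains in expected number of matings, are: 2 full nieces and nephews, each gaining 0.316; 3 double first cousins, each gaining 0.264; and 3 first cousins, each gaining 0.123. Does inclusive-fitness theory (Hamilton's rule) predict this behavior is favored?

Hamilton's rule: the trait is favored when the sum of r·B over every recipient exceeds the actor's cost C.
r to a full niece or nephew = 0.25 (full aunt/uncle↔niece/nephew: two paths of length 3 through the shared grandparent pair: r = 2·(1/2)^3 = 1/4).
r to a double first cousin = 1/4 (double first cousins share both grandparent pairs — four paths of length 4: r = 4·(1/2)^4 = 1/4).
r to a first cousin = 1/8 (first cousins share one grandparent pair — two paths of length 4: r = 2·(1/2)^4 = 1/8).
Summing one r·B term per recipient: 2·0.25·0.316 + 3·0.25·0.264 + 3·0.125·0.123 = 0.402125.
0.402125 > 0.12: the indirect benefit exceeds the cost.

Yes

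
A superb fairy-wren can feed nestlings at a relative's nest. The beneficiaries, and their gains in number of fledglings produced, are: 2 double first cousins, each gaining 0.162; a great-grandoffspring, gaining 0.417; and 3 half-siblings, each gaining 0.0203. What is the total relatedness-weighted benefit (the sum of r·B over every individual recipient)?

0.14835

r to a double first cousin = 0.25 (double first cousins share both grandparent pairs — four paths of length 4: r = 4·(1/2)^4 = 1/4).
r to a great-grandoffspring = 0.125 (three parent–offspring links: r = (1/2)^3 = 1/8).
r to a half-sibling = 1/4 (half-sibs share one parent — one path of length 2: r = (1/2)^2 = 1/4).
Summing one r·B term per recipient: 2·0.25·0.162 + 1·0.125·0.417 + 3·0.25·0.0203 = 0.14835.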